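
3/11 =0.27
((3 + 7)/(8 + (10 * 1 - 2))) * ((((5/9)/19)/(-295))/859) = -0.00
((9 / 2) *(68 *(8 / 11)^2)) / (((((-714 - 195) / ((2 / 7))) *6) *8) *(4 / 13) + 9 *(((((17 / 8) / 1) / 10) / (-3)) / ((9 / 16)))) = -3818880 / 1108715861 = -0.00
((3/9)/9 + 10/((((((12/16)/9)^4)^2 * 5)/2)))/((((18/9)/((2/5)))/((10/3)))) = 92876046338/81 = 1146617856.02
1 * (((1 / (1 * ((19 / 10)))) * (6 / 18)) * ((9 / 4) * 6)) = 45 / 19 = 2.37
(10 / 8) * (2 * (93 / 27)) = 155 / 18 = 8.61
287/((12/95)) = 27265/12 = 2272.08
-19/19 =-1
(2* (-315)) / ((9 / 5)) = -350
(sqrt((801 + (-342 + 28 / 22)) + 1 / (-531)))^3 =2688442 * sqrt(1744798858) / 11372427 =9874.62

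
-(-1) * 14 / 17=14 / 17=0.82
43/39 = 1.10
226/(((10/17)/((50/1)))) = 19210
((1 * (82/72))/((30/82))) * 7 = 11767/540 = 21.79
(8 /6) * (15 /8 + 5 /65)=203 /78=2.60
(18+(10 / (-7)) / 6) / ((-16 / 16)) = -373 / 21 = -17.76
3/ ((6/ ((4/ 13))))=2/ 13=0.15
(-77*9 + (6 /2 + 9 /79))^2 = 2970359001 /6241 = 475942.80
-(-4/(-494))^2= -4/61009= -0.00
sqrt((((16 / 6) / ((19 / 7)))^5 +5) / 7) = sqrt(1420117632339) / 1296351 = 0.92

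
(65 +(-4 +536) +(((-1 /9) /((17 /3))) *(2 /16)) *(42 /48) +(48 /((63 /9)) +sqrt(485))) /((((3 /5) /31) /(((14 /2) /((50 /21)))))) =1519 *sqrt(485) /10 +2993922743 /32640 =95070.82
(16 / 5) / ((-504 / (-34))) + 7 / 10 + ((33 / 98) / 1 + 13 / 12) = 20603 / 8820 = 2.34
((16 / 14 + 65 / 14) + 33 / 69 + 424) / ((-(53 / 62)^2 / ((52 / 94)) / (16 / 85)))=-22154786368 / 361346951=-61.31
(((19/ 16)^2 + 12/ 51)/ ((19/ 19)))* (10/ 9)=1.83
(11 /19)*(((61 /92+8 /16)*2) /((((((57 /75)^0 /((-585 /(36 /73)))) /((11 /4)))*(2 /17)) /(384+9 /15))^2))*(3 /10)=411217817682509597331 /8949760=45947356988624.23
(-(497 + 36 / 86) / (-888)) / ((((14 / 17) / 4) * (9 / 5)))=1818065 / 1202796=1.51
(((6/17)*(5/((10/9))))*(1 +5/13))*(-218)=-105948/221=-479.40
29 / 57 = 0.51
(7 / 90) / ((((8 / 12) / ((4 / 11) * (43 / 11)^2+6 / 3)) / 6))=35203 / 6655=5.29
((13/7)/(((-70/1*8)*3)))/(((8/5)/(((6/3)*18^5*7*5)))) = -1279395/14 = -91385.36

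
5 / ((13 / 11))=55 / 13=4.23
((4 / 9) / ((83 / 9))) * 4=16 / 83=0.19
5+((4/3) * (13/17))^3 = 6.06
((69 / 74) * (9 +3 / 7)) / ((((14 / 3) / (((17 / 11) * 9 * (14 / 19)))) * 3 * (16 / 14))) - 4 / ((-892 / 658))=10763225 / 1254152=8.58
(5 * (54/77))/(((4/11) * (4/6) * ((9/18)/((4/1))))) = 810/7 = 115.71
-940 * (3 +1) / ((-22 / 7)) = 13160 / 11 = 1196.36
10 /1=10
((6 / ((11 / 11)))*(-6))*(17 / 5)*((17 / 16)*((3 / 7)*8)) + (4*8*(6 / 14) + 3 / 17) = -257037 / 595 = -431.99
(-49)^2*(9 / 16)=21609 / 16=1350.56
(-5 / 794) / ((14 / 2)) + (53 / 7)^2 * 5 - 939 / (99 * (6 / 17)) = 500254196 / 1925847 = 259.76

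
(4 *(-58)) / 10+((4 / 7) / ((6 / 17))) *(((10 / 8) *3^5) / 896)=-22.65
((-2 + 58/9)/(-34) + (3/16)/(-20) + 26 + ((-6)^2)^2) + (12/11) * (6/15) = 712135879/538560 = 1322.30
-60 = -60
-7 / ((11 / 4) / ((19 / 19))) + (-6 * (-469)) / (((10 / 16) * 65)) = 238532 / 3575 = 66.72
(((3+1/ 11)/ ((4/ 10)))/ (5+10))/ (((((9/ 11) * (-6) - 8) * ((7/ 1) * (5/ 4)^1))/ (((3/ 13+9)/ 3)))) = -272/ 19383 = -0.01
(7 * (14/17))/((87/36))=1176/493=2.39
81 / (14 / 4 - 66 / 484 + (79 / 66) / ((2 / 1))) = 10692 / 523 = 20.44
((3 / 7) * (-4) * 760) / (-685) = 1824 / 959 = 1.90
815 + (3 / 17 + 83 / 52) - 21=703463 / 884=795.77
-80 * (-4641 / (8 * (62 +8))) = 663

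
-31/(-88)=31/88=0.35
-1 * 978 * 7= -6846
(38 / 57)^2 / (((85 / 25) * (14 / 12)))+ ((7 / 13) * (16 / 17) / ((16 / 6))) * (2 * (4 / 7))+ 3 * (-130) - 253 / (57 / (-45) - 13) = -369398273 / 993174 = -371.94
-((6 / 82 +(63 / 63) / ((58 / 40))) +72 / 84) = -13483 / 8323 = -1.62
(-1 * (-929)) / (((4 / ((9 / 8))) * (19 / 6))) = 25083 / 304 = 82.51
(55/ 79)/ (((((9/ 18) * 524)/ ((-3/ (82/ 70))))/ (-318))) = 918225/ 424309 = 2.16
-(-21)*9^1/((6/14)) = 441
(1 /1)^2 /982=1 /982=0.00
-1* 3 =-3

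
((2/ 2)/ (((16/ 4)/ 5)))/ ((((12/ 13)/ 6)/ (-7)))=-455/ 8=-56.88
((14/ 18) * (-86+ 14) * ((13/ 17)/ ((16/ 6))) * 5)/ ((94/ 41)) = -55965/ 1598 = -35.02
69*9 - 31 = 590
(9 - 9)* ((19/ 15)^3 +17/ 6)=0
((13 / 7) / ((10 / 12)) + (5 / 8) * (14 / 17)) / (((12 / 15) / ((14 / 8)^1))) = 6529 / 1088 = 6.00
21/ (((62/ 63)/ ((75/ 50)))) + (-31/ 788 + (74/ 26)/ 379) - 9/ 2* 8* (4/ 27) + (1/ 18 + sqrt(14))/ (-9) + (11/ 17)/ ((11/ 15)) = 2280385873325/ 82865626506 - sqrt(14)/ 9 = 27.10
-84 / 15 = -28 / 5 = -5.60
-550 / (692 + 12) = -25 / 32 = -0.78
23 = 23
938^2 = 879844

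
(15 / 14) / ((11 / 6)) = 45 / 77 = 0.58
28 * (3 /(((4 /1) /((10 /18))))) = 35 /3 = 11.67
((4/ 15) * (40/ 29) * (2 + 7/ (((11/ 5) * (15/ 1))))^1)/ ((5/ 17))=39712/ 14355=2.77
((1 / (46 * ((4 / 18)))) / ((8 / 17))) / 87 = 51 / 21344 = 0.00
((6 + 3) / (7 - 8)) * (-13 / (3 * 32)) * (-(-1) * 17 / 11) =663 / 352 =1.88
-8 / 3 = -2.67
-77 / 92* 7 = -5.86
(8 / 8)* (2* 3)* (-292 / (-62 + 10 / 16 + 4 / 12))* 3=126144 / 1465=86.11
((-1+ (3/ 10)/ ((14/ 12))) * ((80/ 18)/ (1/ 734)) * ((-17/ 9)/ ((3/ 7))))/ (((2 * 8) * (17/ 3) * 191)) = 0.62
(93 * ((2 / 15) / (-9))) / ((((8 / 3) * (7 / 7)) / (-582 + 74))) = 3937 / 15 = 262.47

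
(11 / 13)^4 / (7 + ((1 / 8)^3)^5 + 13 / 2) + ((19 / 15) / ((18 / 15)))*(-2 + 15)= 3360114307475090154727 / 244190906848679286834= 13.76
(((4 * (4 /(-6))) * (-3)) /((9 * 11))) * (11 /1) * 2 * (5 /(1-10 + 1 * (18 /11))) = -880 /729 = -1.21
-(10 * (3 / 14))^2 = -225 / 49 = -4.59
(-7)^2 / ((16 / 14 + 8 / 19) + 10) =6517 / 1538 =4.24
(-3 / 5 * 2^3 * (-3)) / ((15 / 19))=456 / 25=18.24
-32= -32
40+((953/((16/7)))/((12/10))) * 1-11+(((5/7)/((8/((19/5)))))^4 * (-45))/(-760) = 88852397929/236027904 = 376.45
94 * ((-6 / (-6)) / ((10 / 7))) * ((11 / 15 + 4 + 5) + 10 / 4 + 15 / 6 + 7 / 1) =107254 / 75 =1430.05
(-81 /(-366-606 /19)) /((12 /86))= 817 /560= 1.46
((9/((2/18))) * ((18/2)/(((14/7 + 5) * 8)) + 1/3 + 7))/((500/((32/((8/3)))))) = 101979/7000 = 14.57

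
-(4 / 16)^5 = -1 / 1024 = -0.00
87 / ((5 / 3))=261 / 5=52.20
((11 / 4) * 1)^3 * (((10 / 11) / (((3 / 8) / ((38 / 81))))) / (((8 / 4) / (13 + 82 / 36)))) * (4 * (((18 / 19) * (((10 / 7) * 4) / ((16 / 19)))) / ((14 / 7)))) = 15805625 / 6804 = 2322.99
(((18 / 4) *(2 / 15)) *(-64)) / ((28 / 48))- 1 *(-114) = 1686 / 35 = 48.17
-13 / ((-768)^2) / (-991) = 13 / 584515584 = 0.00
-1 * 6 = -6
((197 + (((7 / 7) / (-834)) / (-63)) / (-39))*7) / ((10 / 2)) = 80736037 / 292734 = 275.80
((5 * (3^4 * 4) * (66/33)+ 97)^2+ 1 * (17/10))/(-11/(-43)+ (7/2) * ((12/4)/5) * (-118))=-4788295401/106444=-44984.17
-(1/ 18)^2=-1/ 324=-0.00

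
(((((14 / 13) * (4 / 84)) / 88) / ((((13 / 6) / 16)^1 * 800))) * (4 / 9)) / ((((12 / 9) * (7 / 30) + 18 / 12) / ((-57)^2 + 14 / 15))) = 97498 / 22726275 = 0.00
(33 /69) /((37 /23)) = 11 /37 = 0.30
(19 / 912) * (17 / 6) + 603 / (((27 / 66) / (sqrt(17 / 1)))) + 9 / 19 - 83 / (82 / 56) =-12597413 / 224352 + 1474 * sqrt(17) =6021.31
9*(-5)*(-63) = 2835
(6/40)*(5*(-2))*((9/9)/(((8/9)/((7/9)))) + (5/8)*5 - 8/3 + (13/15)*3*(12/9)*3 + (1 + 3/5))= -20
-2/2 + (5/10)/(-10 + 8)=-5/4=-1.25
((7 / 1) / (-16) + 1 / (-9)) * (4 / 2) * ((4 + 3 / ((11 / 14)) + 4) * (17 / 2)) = -87295 / 792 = -110.22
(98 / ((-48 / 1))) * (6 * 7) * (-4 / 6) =343 / 6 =57.17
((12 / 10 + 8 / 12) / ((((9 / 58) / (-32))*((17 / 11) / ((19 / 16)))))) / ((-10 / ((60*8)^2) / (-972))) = -112610082816 / 17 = -6624122518.59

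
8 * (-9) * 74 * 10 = -53280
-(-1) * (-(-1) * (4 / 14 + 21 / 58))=263 / 406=0.65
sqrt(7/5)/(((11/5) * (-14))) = -sqrt(35)/154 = -0.04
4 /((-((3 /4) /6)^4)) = -16384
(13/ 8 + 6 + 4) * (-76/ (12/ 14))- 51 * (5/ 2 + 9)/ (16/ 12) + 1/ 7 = -82347/ 56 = -1470.48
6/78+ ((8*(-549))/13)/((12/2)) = -731/13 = -56.23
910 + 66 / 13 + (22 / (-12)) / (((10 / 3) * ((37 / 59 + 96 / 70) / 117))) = 189469265 / 214604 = 882.88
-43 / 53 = -0.81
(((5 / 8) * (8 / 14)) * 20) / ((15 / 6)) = 20 / 7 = 2.86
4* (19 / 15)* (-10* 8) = -1216 / 3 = -405.33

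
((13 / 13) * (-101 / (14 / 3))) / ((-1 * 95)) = 303 / 1330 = 0.23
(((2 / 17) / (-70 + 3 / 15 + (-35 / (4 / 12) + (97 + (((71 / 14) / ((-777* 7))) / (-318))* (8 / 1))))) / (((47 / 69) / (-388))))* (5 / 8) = 0.54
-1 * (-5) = 5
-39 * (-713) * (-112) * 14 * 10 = -436013760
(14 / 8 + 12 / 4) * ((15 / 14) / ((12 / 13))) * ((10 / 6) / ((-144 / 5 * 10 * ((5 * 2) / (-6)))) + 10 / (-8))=-443365 / 64512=-6.87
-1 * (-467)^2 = -218089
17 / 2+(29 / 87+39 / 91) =389 / 42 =9.26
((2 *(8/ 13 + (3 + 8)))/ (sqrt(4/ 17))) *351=4077 *sqrt(17)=16809.90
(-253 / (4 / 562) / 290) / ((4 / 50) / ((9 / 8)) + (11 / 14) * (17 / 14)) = -156760065 / 1311119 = -119.56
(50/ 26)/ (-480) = -5/ 1248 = -0.00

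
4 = 4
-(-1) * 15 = 15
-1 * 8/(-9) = 8/9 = 0.89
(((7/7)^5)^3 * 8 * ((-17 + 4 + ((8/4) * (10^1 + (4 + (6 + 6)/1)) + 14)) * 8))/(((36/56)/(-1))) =-47488/9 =-5276.44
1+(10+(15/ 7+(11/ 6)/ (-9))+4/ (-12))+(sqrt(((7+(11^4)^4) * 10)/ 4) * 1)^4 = 4988129756089542131888831275720283965/ 378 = 13196110465845349555261460000000000.00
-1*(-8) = 8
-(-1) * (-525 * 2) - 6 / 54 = -9451 / 9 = -1050.11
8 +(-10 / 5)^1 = 6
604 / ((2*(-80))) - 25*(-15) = 14849 / 40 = 371.22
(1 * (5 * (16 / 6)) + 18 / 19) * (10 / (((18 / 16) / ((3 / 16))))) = 4070 / 171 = 23.80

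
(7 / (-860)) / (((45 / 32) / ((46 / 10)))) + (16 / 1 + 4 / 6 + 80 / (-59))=43622758 / 2854125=15.28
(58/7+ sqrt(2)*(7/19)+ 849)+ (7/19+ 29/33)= 7*sqrt(2)/19+ 3768101/4389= 859.05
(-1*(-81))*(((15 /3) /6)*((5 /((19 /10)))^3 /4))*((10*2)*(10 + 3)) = 79958.81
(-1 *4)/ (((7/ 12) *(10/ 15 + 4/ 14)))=-36/ 5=-7.20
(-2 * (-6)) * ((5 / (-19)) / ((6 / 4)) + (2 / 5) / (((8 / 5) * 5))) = -143 / 95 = -1.51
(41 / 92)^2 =1681 / 8464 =0.20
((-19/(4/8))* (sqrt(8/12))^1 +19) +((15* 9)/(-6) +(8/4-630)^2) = 788761/2-38* sqrt(6)/3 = 394349.47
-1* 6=-6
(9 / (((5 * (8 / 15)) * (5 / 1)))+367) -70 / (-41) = 605787 / 1640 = 369.38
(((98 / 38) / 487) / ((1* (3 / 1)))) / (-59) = -49 / 1637781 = -0.00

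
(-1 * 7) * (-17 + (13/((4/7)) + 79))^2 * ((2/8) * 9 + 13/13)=-10457811/64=-163403.30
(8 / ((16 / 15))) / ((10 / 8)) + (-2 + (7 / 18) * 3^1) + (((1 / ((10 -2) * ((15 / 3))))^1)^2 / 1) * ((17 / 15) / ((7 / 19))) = 289441 / 56000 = 5.17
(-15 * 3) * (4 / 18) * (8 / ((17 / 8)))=-640 / 17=-37.65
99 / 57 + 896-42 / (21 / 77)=14131 / 19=743.74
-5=-5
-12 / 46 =-6 / 23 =-0.26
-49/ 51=-0.96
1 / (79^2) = 1 / 6241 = 0.00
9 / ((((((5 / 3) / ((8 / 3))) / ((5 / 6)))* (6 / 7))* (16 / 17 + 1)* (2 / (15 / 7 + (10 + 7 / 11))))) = 5576 / 121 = 46.08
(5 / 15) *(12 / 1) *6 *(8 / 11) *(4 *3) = 2304 / 11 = 209.45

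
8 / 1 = 8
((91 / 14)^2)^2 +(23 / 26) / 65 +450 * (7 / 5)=2415.08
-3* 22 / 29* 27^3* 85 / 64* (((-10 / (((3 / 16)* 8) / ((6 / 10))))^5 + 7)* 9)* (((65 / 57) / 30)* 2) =41398717.40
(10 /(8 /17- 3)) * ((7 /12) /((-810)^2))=-119 /33854760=-0.00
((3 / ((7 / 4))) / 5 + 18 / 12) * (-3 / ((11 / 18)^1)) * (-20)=13932 / 77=180.94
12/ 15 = 4/ 5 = 0.80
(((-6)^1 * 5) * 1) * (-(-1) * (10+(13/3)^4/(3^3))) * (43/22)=-10842665/8019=-1352.12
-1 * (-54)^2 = -2916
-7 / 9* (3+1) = -28 / 9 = -3.11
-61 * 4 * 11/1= -2684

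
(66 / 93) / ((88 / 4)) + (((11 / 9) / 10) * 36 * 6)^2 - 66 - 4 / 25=630.83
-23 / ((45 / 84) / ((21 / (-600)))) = 1.50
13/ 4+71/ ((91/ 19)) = 6579/ 364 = 18.07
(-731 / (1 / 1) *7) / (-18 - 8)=5117 / 26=196.81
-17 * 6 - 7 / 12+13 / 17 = -20771 / 204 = -101.82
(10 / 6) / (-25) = -1 / 15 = -0.07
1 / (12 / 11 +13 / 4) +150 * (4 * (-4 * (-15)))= 6876044 / 191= 36000.23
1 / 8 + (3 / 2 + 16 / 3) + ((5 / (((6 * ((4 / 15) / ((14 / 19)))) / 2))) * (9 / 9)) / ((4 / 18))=12623 / 456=27.68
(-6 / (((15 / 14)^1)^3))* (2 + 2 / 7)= -12544 / 1125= -11.15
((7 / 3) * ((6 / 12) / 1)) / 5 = 7 / 30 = 0.23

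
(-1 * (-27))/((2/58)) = 783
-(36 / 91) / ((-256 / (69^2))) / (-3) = -2.45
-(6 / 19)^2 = -36 / 361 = -0.10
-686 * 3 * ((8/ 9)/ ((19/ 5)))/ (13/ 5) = -137200/ 741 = -185.16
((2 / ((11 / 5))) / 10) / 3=1 / 33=0.03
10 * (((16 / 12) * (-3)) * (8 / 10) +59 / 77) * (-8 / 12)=3748 / 231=16.23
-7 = -7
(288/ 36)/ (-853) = -8/ 853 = -0.01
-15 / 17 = -0.88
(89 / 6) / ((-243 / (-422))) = 18779 / 729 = 25.76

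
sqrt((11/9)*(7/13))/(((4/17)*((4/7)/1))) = 119*sqrt(1001)/624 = 6.03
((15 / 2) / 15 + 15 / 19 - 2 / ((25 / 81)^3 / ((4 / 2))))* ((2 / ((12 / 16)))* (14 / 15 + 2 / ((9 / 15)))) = -1533.26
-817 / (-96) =817 / 96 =8.51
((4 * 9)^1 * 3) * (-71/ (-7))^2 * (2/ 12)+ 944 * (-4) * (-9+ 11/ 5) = 6744506/ 245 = 27528.60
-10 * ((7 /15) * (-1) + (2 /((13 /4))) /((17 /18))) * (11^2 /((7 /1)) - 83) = 563960 /4641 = 121.52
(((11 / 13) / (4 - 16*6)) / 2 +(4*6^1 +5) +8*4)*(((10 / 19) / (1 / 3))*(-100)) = -2879625 / 299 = -9630.85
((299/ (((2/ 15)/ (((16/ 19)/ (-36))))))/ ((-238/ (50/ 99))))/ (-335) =-14950/ 44991639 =-0.00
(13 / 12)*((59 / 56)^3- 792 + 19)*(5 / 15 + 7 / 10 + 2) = -22907238341 / 9031680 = -2536.32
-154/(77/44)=-88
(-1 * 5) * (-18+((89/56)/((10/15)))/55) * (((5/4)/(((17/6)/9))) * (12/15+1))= 641.69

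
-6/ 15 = -2/ 5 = -0.40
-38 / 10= -19 / 5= -3.80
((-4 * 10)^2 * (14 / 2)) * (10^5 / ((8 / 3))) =420000000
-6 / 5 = -1.20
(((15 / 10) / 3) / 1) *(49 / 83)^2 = 2401 / 13778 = 0.17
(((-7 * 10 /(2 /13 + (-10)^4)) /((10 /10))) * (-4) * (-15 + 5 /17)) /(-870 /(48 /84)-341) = 910000 /4118398359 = 0.00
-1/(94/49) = -49/94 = -0.52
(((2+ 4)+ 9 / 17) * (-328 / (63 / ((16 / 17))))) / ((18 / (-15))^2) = -22.22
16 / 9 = 1.78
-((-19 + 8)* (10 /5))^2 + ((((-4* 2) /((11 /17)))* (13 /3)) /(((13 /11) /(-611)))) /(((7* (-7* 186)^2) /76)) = -4305934540 /8899821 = -483.82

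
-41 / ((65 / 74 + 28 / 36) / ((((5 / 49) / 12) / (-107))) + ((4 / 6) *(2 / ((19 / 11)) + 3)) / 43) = 18590835 / 9449440156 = 0.00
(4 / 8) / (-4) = -1 / 8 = -0.12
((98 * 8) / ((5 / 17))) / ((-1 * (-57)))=13328 / 285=46.76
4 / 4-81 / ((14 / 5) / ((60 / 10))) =-1208 / 7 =-172.57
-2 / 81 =-0.02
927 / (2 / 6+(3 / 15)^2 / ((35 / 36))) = 2433375 / 983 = 2475.46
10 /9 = 1.11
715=715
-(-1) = 1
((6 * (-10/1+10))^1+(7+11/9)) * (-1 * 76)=-5624/9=-624.89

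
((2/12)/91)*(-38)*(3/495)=-19/45045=-0.00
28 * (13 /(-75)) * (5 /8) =-3.03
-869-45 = -914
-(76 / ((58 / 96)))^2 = -13307904 / 841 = -15823.90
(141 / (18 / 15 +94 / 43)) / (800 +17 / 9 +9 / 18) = 0.05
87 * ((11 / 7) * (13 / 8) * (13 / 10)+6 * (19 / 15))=950.01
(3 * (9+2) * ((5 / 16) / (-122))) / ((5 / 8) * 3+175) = -33 / 69052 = -0.00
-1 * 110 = -110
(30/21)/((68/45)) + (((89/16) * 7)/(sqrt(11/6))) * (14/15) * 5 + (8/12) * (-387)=-61179/238 + 4361 * sqrt(66)/264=-122.85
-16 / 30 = -8 / 15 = -0.53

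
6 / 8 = 3 / 4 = 0.75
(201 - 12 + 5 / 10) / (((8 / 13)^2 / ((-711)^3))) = -23021558280981 / 128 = -179855924070.16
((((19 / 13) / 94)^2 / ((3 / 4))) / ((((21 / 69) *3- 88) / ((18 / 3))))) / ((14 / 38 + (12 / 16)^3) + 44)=-20192896 / 40726855314795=-0.00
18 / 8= 9 / 4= 2.25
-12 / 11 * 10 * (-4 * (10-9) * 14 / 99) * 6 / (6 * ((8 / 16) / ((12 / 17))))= 17920 / 2057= 8.71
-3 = -3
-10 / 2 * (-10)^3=5000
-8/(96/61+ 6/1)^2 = -7442/53361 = -0.14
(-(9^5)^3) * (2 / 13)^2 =-4873162889814.18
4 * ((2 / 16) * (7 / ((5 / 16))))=56 / 5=11.20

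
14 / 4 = 7 / 2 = 3.50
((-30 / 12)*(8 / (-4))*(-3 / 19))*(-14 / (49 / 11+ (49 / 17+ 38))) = 6545 / 26847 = 0.24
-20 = -20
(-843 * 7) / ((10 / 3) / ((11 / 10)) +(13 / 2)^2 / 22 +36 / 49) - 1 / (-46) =-3511351909 / 3383162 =-1037.89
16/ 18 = 8/ 9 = 0.89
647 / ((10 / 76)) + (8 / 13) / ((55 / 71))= 3516366 / 715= 4917.99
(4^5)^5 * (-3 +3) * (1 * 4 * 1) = 0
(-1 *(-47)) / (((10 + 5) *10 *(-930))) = -47 / 139500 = -0.00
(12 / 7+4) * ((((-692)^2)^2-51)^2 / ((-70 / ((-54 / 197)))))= 11358016796999401177973400 / 9653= 1176630767326157793222.15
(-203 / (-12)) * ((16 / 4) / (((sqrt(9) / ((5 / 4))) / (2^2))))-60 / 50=111.58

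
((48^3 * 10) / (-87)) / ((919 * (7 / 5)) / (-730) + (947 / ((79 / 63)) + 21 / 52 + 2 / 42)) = -58038349824000 / 3442068120437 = -16.86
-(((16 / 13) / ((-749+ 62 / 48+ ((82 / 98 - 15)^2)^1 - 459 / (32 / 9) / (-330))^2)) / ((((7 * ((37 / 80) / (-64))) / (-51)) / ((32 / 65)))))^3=-14806848425388761383422923172479063282080254210536084865024000000 / 1734550806050296797418684640148617734495246808137459257456249322468696957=-0.00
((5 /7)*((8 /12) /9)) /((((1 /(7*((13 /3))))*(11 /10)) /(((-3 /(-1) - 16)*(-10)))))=169000 /891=189.67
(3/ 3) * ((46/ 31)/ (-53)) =-46/ 1643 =-0.03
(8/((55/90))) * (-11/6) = -24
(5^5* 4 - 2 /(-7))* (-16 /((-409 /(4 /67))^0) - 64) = -7000160 /7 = -1000022.86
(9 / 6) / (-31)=-3 / 62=-0.05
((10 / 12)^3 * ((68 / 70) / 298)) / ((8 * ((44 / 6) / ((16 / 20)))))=85 / 3304224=0.00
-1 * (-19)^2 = -361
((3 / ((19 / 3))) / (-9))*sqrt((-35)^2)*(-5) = 175 / 19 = 9.21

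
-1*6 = -6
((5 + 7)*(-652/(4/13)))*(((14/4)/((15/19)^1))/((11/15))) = -1690962/11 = -153723.82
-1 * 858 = -858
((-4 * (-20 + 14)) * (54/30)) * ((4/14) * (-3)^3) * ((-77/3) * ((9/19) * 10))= 769824/19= 40517.05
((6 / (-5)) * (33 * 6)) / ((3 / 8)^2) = -8448 / 5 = -1689.60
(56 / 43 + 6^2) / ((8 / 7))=2807 / 86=32.64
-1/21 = -0.05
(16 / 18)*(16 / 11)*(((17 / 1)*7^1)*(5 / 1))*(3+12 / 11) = 380800 / 121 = 3147.11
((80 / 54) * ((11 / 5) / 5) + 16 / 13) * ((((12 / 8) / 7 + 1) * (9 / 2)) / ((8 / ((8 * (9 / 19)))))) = 6018 / 1235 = 4.87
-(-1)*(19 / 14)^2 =361 / 196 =1.84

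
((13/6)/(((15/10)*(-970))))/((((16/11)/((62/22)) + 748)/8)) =-403/25321365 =-0.00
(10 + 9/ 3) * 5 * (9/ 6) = 195/ 2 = 97.50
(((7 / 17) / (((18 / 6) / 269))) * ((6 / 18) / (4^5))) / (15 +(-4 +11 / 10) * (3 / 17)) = 9415 / 11349504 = 0.00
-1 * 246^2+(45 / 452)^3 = -5588374619403 / 92345408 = -60516.00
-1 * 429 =-429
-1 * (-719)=719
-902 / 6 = -451 / 3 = -150.33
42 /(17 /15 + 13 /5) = 45 /4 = 11.25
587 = 587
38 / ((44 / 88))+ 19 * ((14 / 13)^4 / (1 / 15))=13119196 / 28561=459.34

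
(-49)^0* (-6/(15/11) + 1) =-17/5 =-3.40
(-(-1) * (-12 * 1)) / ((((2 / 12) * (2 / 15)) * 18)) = -30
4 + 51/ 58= 4.88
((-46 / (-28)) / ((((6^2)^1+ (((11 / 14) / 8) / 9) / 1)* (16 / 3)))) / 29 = 621 / 2105342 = 0.00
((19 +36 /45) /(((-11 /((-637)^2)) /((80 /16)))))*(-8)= 29215368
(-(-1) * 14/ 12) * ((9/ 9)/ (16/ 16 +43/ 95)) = 665/ 828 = 0.80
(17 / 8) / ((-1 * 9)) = -17 / 72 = -0.24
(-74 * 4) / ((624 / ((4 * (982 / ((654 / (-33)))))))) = 399674 / 4251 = 94.02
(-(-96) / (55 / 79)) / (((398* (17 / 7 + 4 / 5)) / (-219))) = -5813136 / 247357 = -23.50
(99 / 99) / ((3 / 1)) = 1 / 3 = 0.33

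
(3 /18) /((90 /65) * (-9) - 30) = -0.00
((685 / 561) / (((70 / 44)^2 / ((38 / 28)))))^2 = 3279394756 / 7650126225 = 0.43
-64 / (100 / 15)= -48 / 5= -9.60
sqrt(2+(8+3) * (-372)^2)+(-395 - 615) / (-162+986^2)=-505 / 486017+sqrt(1522226)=1233.78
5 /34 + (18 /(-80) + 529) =528.92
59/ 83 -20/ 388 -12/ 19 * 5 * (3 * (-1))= 10.13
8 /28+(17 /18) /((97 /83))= 13369 /12222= 1.09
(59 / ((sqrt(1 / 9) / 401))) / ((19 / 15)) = 1064655 / 19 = 56034.47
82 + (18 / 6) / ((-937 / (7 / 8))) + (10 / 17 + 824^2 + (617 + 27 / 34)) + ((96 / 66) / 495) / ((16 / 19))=679676.38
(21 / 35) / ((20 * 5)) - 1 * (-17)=8503 / 500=17.01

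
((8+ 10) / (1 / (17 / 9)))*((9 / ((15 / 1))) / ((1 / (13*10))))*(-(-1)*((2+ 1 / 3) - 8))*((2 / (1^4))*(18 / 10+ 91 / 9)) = -16110016 / 45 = -358000.36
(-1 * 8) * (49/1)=-392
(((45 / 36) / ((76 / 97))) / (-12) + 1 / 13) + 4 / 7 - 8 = -2484647 / 331968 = -7.48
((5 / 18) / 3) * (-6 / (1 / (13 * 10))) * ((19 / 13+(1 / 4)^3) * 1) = -30725 / 288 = -106.68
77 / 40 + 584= 23437 / 40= 585.92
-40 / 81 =-0.49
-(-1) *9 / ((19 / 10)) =90 / 19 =4.74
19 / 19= 1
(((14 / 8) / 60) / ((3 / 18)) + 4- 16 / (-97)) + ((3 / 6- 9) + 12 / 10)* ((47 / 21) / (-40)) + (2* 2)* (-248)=-804412603 / 814800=-987.25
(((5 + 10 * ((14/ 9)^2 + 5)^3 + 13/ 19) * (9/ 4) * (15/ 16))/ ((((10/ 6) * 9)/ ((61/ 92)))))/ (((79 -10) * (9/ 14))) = 8818177224143/ 1025570590272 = 8.60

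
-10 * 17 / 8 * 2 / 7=-85 / 14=-6.07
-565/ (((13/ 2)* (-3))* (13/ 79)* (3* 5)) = 17854/ 1521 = 11.74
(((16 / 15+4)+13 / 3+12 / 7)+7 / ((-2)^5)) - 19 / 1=-9077 / 1120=-8.10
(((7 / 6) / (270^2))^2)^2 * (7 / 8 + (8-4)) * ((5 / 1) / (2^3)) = 0.00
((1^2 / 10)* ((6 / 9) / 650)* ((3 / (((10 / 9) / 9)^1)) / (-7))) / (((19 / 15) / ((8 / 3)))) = -162 / 216125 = -0.00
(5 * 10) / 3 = 50 / 3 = 16.67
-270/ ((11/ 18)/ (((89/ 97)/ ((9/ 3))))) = -144180/ 1067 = -135.13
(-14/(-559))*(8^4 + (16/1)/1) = 57568/559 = 102.98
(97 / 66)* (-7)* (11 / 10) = -679 / 60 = -11.32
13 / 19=0.68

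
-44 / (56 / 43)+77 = 605 / 14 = 43.21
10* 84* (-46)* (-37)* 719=1027939920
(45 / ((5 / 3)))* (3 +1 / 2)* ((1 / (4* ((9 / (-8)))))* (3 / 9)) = -7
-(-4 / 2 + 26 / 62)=49 / 31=1.58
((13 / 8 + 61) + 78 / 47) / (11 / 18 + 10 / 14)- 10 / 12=4489829 / 94188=47.67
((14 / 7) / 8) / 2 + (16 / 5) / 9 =173 / 360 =0.48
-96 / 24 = -4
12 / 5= 2.40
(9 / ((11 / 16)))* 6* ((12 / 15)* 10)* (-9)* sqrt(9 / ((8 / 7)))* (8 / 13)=-373248* sqrt(14) / 143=-9766.20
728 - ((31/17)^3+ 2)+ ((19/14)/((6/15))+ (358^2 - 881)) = 17609062663/137564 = 128006.33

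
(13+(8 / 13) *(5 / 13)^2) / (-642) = -9587 / 470158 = -0.02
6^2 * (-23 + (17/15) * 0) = -828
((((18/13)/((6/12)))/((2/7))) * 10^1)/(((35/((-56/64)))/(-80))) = 2520/13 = 193.85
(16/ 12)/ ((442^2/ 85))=5/ 8619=0.00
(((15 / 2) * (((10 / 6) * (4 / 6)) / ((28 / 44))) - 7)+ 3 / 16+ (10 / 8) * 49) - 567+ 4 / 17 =-2851613 / 5712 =-499.23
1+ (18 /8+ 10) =53 /4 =13.25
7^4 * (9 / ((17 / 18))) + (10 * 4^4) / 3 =23733.45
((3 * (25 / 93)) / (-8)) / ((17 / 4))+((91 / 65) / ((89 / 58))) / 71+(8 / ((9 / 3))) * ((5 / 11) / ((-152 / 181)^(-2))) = 30384262369337 / 36002284557690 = 0.84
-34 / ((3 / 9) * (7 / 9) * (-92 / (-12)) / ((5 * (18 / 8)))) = -61965 / 322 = -192.44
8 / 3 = 2.67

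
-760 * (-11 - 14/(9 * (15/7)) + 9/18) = 230356/27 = 8531.70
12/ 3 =4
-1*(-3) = 3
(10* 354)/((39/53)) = 62540/13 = 4810.77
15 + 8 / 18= 139 / 9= 15.44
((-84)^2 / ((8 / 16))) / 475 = 14112 / 475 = 29.71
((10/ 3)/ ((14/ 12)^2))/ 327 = 40/ 5341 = 0.01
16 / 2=8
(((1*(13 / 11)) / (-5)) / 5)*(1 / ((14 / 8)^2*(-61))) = 208 / 821975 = 0.00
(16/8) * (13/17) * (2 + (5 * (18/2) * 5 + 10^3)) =31902/17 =1876.59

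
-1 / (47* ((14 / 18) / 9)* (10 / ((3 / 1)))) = -243 / 3290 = -0.07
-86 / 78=-43 / 39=-1.10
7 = 7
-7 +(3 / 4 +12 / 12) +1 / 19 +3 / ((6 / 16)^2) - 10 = 1399 / 228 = 6.14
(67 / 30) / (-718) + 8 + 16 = 516893 / 21540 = 24.00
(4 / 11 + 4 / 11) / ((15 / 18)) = 48 / 55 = 0.87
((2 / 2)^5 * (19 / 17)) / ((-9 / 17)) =-19 / 9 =-2.11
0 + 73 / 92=73 / 92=0.79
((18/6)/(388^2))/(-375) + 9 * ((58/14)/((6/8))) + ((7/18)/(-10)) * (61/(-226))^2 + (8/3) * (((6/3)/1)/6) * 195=211029414065033/946130227875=223.04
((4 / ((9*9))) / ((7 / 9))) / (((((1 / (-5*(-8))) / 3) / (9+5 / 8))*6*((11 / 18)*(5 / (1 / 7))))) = 4 / 7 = 0.57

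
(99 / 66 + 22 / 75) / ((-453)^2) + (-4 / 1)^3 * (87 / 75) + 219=891181699 / 6156270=144.76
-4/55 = -0.07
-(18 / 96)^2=-9 / 256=-0.04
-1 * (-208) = 208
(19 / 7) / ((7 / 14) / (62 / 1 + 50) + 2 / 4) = 608 / 113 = 5.38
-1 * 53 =-53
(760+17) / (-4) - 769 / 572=-27970 / 143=-195.59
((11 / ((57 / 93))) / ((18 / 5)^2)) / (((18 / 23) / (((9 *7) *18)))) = 1372525 / 684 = 2006.62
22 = 22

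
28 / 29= 0.97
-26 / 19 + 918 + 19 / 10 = 174521 / 190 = 918.53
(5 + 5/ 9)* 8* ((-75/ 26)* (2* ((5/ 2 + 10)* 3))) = -125000/ 13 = -9615.38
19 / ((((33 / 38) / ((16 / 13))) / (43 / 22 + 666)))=84878320 / 4719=17986.51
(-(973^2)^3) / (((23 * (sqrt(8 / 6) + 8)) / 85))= -432760105213579029390 / 1081 + 72126684202263171565 * sqrt(3) / 2162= -342550013324404601.45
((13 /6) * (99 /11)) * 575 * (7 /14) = 22425 /4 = 5606.25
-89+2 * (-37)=-163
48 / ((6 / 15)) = 120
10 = 10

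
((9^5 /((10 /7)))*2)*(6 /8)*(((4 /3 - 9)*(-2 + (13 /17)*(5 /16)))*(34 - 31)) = 13661399493 /5440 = 2511286.67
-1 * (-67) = 67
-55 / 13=-4.23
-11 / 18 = -0.61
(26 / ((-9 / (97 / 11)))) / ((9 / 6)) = -5044 / 297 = -16.98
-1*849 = -849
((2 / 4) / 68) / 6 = 1 / 816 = 0.00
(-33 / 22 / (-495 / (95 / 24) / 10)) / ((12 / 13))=0.13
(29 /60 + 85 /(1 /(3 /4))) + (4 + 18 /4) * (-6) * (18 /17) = 10.23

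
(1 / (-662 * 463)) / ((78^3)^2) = -1 / 69025028813380224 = -0.00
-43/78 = -0.55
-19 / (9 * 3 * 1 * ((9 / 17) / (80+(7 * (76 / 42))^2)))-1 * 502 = -821.60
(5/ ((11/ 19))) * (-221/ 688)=-2.77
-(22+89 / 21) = -551 / 21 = -26.24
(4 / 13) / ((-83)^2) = 4 / 89557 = 0.00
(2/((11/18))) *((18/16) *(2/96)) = 27/352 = 0.08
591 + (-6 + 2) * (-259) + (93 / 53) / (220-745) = 15090394 / 9275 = 1627.00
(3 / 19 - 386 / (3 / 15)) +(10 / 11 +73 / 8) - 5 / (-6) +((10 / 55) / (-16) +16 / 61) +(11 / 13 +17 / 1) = -1900.88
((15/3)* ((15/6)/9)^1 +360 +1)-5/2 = 3239/9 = 359.89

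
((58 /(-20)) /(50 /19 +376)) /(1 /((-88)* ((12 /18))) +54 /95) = -41876 /3014613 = -0.01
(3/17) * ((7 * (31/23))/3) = 217/391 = 0.55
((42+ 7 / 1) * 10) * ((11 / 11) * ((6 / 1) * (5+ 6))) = 32340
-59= -59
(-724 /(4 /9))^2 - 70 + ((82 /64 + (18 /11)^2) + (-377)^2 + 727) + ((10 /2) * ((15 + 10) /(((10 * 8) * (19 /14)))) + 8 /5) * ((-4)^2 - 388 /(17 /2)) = 1028609159807 /367840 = 2796349.39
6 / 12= 1 / 2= 0.50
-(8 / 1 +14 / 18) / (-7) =79 / 63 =1.25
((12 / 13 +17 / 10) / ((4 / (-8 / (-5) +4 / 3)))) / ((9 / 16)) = 3.42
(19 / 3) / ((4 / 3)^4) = 513 / 256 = 2.00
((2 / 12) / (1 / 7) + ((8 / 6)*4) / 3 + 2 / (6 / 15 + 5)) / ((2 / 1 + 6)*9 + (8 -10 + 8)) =179 / 4212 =0.04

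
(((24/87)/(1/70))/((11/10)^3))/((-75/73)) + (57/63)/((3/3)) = -10713019/810579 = -13.22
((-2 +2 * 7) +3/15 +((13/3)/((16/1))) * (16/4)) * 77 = 61369/60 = 1022.82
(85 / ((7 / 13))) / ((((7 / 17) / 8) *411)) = 150280 / 20139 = 7.46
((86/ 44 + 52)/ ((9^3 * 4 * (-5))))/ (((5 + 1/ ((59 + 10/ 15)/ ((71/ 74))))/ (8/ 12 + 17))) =-416659553/ 31968385020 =-0.01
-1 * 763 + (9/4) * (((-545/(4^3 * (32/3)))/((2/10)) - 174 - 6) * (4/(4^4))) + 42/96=-403193703/524288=-769.03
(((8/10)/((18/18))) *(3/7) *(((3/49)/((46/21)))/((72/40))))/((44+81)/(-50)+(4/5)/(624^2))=-2920320/1371332473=-0.00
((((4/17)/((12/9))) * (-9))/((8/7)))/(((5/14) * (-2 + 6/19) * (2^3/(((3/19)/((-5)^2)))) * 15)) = 1323/10880000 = 0.00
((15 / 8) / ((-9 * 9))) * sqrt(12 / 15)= -sqrt(5) / 108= -0.02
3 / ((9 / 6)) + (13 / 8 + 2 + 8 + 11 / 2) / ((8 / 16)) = 145 / 4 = 36.25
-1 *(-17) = 17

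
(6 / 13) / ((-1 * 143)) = -6 / 1859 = -0.00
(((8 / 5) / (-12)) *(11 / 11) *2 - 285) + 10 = -4129 / 15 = -275.27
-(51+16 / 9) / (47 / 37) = -17575 / 423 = -41.55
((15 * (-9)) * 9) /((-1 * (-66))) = -405 /22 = -18.41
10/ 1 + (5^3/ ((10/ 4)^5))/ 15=3782/ 375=10.09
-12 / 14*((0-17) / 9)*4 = 136 / 21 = 6.48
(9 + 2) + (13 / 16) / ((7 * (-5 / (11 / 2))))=12177 / 1120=10.87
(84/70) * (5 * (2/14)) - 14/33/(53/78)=950/4081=0.23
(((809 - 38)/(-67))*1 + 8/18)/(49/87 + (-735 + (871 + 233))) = -0.03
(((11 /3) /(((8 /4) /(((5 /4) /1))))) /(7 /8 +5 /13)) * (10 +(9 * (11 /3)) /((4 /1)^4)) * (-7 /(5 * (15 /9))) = -2595593 /167680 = -15.48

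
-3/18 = -1/6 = -0.17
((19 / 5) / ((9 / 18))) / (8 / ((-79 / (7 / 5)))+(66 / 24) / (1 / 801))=12008 / 3480121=0.00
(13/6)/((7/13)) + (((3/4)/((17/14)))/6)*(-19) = 2953/1428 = 2.07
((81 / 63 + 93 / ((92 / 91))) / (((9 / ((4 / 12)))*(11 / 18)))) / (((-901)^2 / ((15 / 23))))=300345 / 66134180266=0.00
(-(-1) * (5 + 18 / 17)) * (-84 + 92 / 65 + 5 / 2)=-1072333 / 2210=-485.22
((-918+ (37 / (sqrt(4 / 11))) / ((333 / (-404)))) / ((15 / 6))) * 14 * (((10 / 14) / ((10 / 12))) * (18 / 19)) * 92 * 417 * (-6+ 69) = -958497224832 / 95-23434572672 * sqrt(11) / 95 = -10907588521.13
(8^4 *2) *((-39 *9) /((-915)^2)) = -3.43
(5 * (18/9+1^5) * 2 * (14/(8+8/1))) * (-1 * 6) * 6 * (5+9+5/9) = -13755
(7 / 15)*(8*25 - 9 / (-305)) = 427063 / 4575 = 93.35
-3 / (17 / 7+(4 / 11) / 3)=-693 / 589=-1.18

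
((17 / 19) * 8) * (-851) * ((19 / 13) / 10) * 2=-115736 / 65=-1780.55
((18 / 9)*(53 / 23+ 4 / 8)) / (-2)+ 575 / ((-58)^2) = -203753 / 77372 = -2.63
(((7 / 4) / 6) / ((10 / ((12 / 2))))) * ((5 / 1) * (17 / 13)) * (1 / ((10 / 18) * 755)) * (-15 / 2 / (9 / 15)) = -0.03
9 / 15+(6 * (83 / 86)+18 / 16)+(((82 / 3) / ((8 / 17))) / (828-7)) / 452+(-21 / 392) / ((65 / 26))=50227052363 / 6701921520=7.49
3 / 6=1 / 2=0.50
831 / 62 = 13.40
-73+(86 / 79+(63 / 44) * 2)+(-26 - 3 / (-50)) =-2063609 / 21725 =-94.99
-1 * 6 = -6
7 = 7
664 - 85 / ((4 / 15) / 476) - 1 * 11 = -151072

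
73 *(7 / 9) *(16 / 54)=16.82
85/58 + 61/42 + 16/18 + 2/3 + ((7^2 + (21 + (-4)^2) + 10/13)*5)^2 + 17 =58122769408/308763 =188243.96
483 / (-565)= -0.85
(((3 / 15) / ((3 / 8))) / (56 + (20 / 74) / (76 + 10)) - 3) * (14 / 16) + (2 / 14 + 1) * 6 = 317377727 / 74844840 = 4.24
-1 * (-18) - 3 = 15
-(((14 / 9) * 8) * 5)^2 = -313600 / 81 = -3871.60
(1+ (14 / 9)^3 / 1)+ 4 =8.76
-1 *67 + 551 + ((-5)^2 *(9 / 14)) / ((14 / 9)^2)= 1346321 / 2744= 490.64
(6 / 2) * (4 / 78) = 2 / 13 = 0.15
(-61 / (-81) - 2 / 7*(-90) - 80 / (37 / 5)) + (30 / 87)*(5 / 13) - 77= -61.21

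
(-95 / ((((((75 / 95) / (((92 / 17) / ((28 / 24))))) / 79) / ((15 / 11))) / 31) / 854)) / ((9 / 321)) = -10617625981520 / 187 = -56778748564.28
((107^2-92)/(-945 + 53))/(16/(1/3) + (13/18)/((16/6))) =-136284/516691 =-0.26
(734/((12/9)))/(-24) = -367/16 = -22.94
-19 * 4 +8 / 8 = -75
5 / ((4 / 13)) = 65 / 4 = 16.25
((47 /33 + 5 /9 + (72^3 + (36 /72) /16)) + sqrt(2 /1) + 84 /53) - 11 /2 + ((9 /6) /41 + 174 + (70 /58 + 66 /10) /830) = sqrt(2) + 154688752789575449 /414248551200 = 373421.56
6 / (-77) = -6 / 77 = -0.08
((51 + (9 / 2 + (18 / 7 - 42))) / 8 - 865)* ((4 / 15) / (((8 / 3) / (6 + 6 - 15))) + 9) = -1681797 / 224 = -7508.02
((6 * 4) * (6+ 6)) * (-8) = -2304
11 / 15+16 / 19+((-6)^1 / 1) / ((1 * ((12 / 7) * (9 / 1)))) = 2029 / 1710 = 1.19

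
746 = 746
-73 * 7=-511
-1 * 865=-865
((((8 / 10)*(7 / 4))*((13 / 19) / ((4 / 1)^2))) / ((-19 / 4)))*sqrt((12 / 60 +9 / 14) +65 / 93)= -13*sqrt(65340870) / 6714600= -0.02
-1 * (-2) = 2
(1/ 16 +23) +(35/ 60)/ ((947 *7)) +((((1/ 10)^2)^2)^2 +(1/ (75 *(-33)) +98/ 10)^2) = 110538276757351547/ 928154700000000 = 119.09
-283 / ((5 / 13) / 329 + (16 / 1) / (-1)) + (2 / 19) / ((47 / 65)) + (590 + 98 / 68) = 1265819037781 / 2077580574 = 609.28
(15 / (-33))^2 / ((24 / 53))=1325 / 2904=0.46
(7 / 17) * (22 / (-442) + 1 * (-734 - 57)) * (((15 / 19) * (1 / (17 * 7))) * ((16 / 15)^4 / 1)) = -3819044864 / 1365199875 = -2.80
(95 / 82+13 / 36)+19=20.52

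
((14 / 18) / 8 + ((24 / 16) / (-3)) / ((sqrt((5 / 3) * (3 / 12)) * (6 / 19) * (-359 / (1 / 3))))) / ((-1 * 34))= -0.00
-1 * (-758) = 758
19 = 19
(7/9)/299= 0.00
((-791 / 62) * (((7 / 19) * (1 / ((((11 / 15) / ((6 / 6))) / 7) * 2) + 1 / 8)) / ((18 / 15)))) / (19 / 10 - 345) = 59661175 / 1067013552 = 0.06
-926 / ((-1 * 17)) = 926 / 17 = 54.47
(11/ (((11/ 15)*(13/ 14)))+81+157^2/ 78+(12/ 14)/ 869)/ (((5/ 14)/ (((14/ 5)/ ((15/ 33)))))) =211117102/ 29625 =7126.32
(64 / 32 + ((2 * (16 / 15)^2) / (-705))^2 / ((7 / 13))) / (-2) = -176134938311 / 176133234375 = -1.00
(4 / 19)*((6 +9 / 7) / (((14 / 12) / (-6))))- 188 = -182372 / 931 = -195.89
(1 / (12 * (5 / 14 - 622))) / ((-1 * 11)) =0.00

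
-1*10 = -10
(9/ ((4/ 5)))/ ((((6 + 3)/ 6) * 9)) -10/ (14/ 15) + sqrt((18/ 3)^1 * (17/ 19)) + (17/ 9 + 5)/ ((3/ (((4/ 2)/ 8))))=-1759/ 189 + sqrt(1938)/ 19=-6.99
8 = 8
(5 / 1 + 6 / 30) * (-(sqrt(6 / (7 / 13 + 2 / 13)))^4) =-390.58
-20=-20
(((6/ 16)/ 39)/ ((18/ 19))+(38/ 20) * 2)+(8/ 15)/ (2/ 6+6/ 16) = 726079/ 159120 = 4.56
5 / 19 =0.26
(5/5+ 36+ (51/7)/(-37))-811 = -200517/259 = -774.20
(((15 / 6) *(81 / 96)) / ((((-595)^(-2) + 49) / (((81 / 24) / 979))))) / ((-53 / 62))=-40003054875 / 230424451958272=-0.00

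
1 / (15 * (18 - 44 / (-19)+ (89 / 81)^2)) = 41553 / 13415225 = 0.00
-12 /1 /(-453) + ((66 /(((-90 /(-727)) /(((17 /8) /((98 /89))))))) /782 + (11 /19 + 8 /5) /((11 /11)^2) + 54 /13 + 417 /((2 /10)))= 42222197563813 /20176185120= 2092.67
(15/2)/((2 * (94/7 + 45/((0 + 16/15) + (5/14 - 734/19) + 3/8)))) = 61724355/200922376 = 0.31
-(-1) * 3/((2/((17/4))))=51/8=6.38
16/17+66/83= 2450/1411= 1.74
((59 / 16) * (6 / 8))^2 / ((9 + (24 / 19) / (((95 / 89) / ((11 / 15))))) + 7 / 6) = 848232675 / 1223714816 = 0.69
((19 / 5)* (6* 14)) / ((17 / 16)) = 25536 / 85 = 300.42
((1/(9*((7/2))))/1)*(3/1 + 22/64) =107/1008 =0.11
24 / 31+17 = 551 / 31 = 17.77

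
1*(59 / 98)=59 / 98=0.60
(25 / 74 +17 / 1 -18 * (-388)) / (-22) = -518099 / 1628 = -318.24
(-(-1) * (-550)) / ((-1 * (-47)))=-550 / 47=-11.70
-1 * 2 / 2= -1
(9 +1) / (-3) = -10 / 3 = -3.33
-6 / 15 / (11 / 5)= -2 / 11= -0.18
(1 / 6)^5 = 1 / 7776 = 0.00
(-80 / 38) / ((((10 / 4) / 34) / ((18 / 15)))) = -3264 / 95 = -34.36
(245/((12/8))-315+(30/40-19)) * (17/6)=-34663/72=-481.43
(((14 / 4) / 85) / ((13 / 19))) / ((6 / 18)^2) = 1197 / 2210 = 0.54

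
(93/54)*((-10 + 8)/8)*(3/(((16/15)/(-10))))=775/64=12.11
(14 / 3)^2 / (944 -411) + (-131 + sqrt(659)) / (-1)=628603 / 4797 -sqrt(659)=105.37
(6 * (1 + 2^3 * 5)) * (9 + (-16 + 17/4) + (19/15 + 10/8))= -287/5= -57.40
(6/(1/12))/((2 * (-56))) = -9/14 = -0.64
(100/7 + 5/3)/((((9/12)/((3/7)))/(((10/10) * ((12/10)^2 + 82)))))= 79864/105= 760.61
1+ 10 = 11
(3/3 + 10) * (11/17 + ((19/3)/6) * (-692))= -1228249/153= -8027.77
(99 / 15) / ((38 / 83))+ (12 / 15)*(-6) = 1827 / 190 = 9.62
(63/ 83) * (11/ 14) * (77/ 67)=7623/ 11122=0.69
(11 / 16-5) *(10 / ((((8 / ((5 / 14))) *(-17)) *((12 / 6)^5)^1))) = 1725 / 487424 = 0.00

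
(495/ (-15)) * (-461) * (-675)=-10268775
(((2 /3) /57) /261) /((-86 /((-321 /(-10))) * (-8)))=107 /51176880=0.00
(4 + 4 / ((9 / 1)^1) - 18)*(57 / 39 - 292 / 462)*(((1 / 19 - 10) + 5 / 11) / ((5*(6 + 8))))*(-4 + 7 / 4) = -75367696 / 21966945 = -3.43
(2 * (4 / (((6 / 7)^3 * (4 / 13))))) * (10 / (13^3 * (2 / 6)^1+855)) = 22295 / 85716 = 0.26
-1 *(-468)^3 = 102503232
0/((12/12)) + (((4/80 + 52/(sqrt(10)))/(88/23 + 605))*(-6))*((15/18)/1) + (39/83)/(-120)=-0.14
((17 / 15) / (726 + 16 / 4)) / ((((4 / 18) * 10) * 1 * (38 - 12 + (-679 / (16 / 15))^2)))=0.00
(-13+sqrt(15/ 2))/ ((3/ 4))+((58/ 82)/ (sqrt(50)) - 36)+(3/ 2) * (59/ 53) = -16429/ 318+29 * sqrt(2)/ 410+2 * sqrt(30)/ 3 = -47.91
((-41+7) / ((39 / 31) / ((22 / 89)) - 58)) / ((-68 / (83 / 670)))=-28303 / 24176950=-0.00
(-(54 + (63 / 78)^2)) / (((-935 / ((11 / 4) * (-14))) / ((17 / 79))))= -0.48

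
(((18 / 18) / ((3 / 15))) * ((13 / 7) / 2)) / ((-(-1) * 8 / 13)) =845 / 112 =7.54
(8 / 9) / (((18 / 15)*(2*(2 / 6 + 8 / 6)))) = 2 / 9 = 0.22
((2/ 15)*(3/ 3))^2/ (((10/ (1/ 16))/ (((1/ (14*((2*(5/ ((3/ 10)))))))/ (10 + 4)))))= 1/ 58800000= 0.00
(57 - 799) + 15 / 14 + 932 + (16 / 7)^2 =19237 / 98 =196.30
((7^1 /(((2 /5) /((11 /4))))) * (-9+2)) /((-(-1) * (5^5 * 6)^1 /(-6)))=539 /5000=0.11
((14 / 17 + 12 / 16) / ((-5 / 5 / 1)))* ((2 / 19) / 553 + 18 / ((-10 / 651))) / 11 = 6586973821 / 39296180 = 167.62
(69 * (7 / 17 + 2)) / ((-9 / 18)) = -5658 / 17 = -332.82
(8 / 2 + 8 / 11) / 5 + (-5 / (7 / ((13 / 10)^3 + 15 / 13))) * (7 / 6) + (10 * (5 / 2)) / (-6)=-343977 / 57200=-6.01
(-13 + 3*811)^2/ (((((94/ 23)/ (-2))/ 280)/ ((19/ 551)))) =-37715216000/ 1363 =-27670738.08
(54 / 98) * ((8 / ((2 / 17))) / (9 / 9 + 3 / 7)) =918 / 35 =26.23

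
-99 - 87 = -186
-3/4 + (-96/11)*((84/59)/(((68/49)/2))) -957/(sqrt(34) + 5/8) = -20416*sqrt(34)/717 -27232687/31642644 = -166.89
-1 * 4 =-4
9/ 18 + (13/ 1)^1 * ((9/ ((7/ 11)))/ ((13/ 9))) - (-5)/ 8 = 7191/ 56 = 128.41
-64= -64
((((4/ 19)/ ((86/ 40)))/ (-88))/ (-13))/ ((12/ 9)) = 15/ 233662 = 0.00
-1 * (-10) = 10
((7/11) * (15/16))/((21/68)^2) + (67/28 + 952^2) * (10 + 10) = 18126134.11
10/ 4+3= 11/ 2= 5.50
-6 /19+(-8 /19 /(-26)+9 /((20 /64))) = 35198 /1235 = 28.50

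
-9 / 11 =-0.82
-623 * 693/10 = -431739/10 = -43173.90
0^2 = 0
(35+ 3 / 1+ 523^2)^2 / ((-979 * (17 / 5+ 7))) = -7350406.96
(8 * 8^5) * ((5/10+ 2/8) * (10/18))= 327680/3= 109226.67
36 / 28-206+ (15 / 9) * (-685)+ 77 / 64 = -1807919 / 1344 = -1345.18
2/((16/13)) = 13/8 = 1.62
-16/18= -8/9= -0.89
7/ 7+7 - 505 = -497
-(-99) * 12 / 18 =66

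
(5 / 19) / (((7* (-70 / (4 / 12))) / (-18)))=3 / 931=0.00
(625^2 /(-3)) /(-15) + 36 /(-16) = 312419 /36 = 8678.31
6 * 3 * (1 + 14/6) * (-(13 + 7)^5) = -192000000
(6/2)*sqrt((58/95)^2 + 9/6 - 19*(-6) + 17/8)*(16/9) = 4*sqrt(17038874)/285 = 57.93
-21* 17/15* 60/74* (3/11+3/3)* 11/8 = -33.77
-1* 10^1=-10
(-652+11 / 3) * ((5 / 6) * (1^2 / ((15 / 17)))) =-33065 / 54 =-612.31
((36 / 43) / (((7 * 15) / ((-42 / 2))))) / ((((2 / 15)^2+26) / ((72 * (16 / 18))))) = -51840 / 125861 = -0.41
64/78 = 32/39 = 0.82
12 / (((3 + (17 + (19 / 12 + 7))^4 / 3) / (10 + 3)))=9704448 / 8883060625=0.00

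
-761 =-761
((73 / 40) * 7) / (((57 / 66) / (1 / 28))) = 803 / 1520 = 0.53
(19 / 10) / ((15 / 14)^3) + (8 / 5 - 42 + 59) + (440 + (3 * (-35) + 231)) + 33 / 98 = 969893789 / 1653750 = 586.48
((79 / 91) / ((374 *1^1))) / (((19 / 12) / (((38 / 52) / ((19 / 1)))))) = 237 / 4203199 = 0.00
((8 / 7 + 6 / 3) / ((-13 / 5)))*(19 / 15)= -418 / 273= -1.53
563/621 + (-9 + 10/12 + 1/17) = -152047/21114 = -7.20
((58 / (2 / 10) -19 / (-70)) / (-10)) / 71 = -20319 / 49700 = -0.41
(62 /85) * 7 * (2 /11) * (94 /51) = 1.71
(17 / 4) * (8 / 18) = 17 / 9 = 1.89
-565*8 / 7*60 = -271200 / 7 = -38742.86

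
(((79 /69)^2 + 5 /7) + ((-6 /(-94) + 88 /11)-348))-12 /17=-9016783463 /26628273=-338.62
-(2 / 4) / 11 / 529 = -1 / 11638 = -0.00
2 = 2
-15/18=-5/6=-0.83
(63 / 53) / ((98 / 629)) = 5661 / 742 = 7.63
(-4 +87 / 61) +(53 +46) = 5882 / 61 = 96.43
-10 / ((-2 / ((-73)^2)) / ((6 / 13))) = 159870 / 13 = 12297.69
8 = 8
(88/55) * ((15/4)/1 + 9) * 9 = 918/5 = 183.60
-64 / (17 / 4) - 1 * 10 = -25.06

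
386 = 386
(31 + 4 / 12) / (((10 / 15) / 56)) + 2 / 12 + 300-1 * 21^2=2491.17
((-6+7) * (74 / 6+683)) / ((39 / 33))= 22946 / 39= 588.36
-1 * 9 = -9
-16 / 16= -1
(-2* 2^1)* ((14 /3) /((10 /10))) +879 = 2581 /3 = 860.33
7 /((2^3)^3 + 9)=7 /521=0.01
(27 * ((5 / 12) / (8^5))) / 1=45 / 131072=0.00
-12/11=-1.09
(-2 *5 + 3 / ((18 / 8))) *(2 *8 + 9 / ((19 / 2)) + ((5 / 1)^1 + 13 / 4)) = -24895 / 114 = -218.38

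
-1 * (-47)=47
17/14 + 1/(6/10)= 121/42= 2.88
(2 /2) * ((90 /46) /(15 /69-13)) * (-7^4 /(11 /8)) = 2940 /11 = 267.27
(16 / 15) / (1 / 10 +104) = 32 / 3123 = 0.01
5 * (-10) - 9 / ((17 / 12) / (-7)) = -94 / 17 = -5.53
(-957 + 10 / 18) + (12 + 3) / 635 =-1093189 / 1143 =-956.42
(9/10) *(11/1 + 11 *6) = 693/10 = 69.30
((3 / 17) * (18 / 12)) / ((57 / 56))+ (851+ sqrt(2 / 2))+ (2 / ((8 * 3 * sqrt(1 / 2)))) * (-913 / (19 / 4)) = 275280 / 323 -913 * sqrt(2) / 57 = 829.61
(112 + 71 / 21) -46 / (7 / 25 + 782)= 15787487 / 136899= 115.32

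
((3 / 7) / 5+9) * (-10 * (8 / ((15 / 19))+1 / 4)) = -4717 / 5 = -943.40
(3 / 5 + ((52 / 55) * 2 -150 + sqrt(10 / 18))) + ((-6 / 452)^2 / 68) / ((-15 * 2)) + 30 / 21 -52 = -529734529927 / 2674339360 + sqrt(5) / 3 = -197.34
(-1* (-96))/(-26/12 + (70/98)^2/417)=-3923136/88493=-44.33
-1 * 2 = -2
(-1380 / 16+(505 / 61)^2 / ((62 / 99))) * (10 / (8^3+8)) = 10698855 / 23993008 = 0.45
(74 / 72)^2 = 1369 / 1296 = 1.06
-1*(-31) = 31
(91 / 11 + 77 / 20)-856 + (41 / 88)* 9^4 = 973699 / 440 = 2212.95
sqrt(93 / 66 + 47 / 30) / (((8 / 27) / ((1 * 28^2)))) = 4564.45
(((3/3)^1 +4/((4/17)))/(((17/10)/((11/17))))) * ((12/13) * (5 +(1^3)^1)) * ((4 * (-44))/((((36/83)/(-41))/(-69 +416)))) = 822998943360/3757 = 219057477.60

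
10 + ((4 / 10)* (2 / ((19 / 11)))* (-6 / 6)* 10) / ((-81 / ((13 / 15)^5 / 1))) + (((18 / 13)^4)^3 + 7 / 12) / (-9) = 484231662607294486736791 / 108911849748125961712500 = 4.45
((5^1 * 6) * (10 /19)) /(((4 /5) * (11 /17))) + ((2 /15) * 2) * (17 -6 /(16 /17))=41803 /1254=33.34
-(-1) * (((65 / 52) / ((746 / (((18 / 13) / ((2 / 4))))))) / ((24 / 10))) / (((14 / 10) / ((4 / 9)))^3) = 25000 / 404159301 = 0.00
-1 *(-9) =9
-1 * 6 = -6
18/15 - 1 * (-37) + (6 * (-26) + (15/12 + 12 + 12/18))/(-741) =1706897/44460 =38.39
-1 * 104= -104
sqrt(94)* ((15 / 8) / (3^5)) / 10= sqrt(94) / 1296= 0.01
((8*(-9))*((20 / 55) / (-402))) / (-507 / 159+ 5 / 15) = -3816 / 167299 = -0.02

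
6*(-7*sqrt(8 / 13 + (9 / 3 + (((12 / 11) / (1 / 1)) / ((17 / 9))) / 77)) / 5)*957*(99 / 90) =-2871*sqrt(1049108879) / 5525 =-16831.05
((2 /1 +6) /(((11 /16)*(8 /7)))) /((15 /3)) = 112 /55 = 2.04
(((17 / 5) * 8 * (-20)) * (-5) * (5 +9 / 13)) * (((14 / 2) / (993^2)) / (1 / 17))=23952320 / 12818637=1.87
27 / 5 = 5.40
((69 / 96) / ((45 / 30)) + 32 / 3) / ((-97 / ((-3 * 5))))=2675 / 1552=1.72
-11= -11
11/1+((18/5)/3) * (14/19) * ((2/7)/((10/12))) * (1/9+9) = 6537/475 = 13.76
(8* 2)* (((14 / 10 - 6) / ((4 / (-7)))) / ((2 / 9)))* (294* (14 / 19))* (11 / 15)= 43736616 / 475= 92077.09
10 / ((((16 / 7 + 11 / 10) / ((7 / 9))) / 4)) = 19600 / 2133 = 9.19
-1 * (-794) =794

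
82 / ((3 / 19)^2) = 29602 / 9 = 3289.11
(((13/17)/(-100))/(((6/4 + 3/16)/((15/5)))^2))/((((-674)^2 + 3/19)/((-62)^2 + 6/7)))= -425456512/2079914745825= -0.00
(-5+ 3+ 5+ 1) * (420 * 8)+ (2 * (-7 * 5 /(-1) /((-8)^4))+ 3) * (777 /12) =111700841 /8192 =13635.36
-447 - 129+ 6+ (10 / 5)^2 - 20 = -586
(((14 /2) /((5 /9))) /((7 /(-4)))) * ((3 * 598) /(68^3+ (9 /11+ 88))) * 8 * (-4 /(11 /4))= 9216 /19285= 0.48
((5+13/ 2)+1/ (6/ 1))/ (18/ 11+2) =77/ 24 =3.21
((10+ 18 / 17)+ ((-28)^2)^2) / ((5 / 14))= 29258152 / 17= 1721067.76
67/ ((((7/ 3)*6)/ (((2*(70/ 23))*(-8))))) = -5360/ 23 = -233.04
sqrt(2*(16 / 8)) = 2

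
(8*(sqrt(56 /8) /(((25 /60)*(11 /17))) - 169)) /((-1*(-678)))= -676 /339 + 272*sqrt(7) /6215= -1.88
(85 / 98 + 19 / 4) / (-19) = -1101 / 3724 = -0.30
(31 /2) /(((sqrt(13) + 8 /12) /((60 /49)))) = -5580 /5537 + 8370*sqrt(13) /5537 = 4.44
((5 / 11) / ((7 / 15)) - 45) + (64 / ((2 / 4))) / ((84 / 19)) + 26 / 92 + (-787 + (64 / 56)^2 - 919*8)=-606398129 / 74382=-8152.48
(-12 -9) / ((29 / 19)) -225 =-6924 / 29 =-238.76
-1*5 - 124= -129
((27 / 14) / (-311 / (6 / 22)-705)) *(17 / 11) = -1377 / 852544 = -0.00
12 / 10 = 6 / 5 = 1.20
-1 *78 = -78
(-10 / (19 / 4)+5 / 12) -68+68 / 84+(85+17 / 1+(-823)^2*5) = 5405138281 / 1596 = 3386678.12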